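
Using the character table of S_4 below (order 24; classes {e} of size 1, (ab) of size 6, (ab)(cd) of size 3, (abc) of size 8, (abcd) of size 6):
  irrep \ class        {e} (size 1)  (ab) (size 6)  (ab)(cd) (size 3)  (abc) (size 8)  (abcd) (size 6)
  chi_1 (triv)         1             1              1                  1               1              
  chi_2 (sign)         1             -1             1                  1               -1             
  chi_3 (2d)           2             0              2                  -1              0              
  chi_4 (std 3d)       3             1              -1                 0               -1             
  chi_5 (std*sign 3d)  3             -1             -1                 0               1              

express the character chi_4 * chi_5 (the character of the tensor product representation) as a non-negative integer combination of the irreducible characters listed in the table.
chi_4 tensor chi_5 = chi_2 + chi_3 + chi_4 + chi_5 (all other irreducibles have multiplicity 0).

Reasoning: The character of a tensor product is the pointwise product (chi_4 * chi_5)(C) = chi_4(C) * chi_5(C):
  {e}: (3)*(3), (ab): (1)*(-1), (ab)(cd): (-1)*(-1), (abc): (0)*(0), (abcd): (-1)*(1)
so (chi_4 * chi_5) takes values
  {e} -> 9, (ab) -> -1, (ab)(cd) -> 1, (abc) -> 0, (abcd) -> -1.
Now take the inner product of this character with each irreducible chi from the table, <chi_4*chi_5, chi> = (1/24) sum_C |C| (chi_4*chi_5)(C) conj(chi(C)):
  <chi_4*chi_5, chi_1> = (1/24)[1*(9)*conj(1) + 6*(-1)*conj(1) + 3*(1)*conj(1) + 8*(0)*conj(1) + 6*(-1)*conj(1)]
      = (1/24)[(9) + (-6) + (3) + (0) + (-6)] = 0/24 = 0
  <chi_4*chi_5, chi_2> = (1/24)[1*(9)*conj(1) + 6*(-1)*conj(-1) + 3*(1)*conj(1) + 8*(0)*conj(1) + 6*(-1)*conj(-1)]
      = (1/24)[(9) + (6) + (3) + (0) + (6)] = 24/24 = 1
  <chi_4*chi_5, chi_3> = (1/24)[1*(9)*conj(2) + 6*(-1)*conj(0) + 3*(1)*conj(2) + 8*(0)*conj(-1) + 6*(-1)*conj(0)]
      = (1/24)[(18) + (0) + (6) + (0) + (0)] = 24/24 = 1
  <chi_4*chi_5, chi_4> = (1/24)[1*(9)*conj(3) + 6*(-1)*conj(1) + 3*(1)*conj(-1) + 8*(0)*conj(0) + 6*(-1)*conj(-1)]
      = (1/24)[(27) + (-6) + (-3) + (0) + (6)] = 24/24 = 1
  <chi_4*chi_5, chi_5> = (1/24)[1*(9)*conj(3) + 6*(-1)*conj(-1) + 3*(1)*conj(-1) + 8*(0)*conj(0) + 6*(-1)*conj(1)]
      = (1/24)[(27) + (6) + (-3) + (0) + (-6)] = 24/24 = 1
Hence the multiplicities are chi_2: 1, chi_3: 1, chi_4: 1, chi_5: 1. Dimension check: dim(chi_4)*dim(chi_5) = 3*3 = 9 and sum (mult * dim) = 1*1 + 1*2 + 1*3 + 1*3 = 9.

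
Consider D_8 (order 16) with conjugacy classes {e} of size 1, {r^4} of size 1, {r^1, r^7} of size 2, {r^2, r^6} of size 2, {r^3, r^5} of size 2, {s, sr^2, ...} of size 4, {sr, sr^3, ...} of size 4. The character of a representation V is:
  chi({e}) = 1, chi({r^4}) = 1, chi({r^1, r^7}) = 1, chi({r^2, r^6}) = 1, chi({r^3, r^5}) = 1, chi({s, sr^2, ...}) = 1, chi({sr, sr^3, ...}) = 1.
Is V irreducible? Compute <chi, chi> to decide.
Irreducible: <chi, chi> = 1.

Working: <chi, chi> = (1/|G|) sum_C |C| * |chi(C)|^2 = (1/16)[1*|1|^2 + 1*|1|^2 + 2*|1|^2 + 2*|1|^2 + 2*|1|^2 + 4*|1|^2 + 4*|1|^2]
  = (1/16)[(1) + (1) + (2) + (2) + (2) + (4) + (4)] = 16/16 = 1.
A character is irreducible iff <chi, chi> = 1, so this representation is irreducible.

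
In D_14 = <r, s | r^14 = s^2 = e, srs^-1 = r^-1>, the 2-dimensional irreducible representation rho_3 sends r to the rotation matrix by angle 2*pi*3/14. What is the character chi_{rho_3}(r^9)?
chi_{rho_3}(r^9) = 2*cos(2*pi*3*9/14) = 2*cos(pi/7)

Solution. rho_3(r^9) is rotation by angle 2*pi*3*9/14, whose trace is 2*cos(2*pi*3*9/14) = 2*cos(pi/7).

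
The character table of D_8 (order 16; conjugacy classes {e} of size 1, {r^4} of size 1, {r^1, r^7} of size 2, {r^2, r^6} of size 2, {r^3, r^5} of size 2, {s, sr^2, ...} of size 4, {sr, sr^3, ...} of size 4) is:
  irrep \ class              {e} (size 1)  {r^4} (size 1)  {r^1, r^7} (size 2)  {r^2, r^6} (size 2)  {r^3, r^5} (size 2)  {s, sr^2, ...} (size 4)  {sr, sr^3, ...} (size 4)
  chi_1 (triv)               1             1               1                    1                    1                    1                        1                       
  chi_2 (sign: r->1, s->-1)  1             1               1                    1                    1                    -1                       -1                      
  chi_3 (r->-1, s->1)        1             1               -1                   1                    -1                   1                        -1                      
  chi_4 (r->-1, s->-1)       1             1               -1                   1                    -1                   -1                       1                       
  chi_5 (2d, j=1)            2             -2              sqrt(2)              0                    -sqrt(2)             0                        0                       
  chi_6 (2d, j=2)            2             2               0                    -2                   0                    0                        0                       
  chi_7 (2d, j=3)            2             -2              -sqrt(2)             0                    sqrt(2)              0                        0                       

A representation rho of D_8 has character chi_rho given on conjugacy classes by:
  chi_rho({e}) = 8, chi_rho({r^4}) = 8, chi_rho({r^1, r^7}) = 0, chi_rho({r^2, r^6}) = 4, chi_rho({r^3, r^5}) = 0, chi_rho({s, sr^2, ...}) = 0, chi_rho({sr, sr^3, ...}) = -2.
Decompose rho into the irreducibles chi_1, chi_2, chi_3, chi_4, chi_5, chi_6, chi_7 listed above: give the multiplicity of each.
Multiplicities: chi_1: 1, chi_2: 2, chi_3: 2, chi_4: 1, chi_5: 0, chi_6: 1, chi_7: 0.

Derivation: Use <chi_rho, chi> = (1/|G|) sum_C |C| * chi_rho(C) * conj(chi(C)) with |G| = 16 for each irreducible chi in the table:
  <chi_rho, chi_1> = (1/16)[1*(8)*conj(1) + 1*(8)*conj(1) + 2*(0)*conj(1) + 2*(4)*conj(1) + 2*(0)*conj(1) + 4*(0)*conj(1) + 4*(-2)*conj(1)]
      = (1/16)[(8) + (8) + (0) + (8) + (0) + (0) + (-8)] = 16/16 = 1
  <chi_rho, chi_2> = (1/16)[1*(8)*conj(1) + 1*(8)*conj(1) + 2*(0)*conj(1) + 2*(4)*conj(1) + 2*(0)*conj(1) + 4*(0)*conj(-1) + 4*(-2)*conj(-1)]
      = (1/16)[(8) + (8) + (0) + (8) + (0) + (0) + (8)] = 32/16 = 2
  <chi_rho, chi_3> = (1/16)[1*(8)*conj(1) + 1*(8)*conj(1) + 2*(0)*conj(-1) + 2*(4)*conj(1) + 2*(0)*conj(-1) + 4*(0)*conj(1) + 4*(-2)*conj(-1)]
      = (1/16)[(8) + (8) + (0) + (8) + (0) + (0) + (8)] = 32/16 = 2
  <chi_rho, chi_4> = (1/16)[1*(8)*conj(1) + 1*(8)*conj(1) + 2*(0)*conj(-1) + 2*(4)*conj(1) + 2*(0)*conj(-1) + 4*(0)*conj(-1) + 4*(-2)*conj(1)]
      = (1/16)[(8) + (8) + (0) + (8) + (0) + (0) + (-8)] = 16/16 = 1
  <chi_rho, chi_5> = (1/16)[1*(8)*conj(2) + 1*(8)*conj(-2) + 2*(0)*conj(sqrt(2)) + 2*(4)*conj(0) + 2*(0)*conj(-sqrt(2)) + 4*(0)*conj(0) + 4*(-2)*conj(0)]
      = (1/16)[(16) + (-16) + (0) + (0) + (0) + (0) + (0)] = 0/16 = 0
  <chi_rho, chi_6> = (1/16)[1*(8)*conj(2) + 1*(8)*conj(2) + 2*(0)*conj(0) + 2*(4)*conj(-2) + 2*(0)*conj(0) + 4*(0)*conj(0) + 4*(-2)*conj(0)]
      = (1/16)[(16) + (16) + (0) + (-16) + (0) + (0) + (0)] = 16/16 = 1
  <chi_rho, chi_7> = (1/16)[1*(8)*conj(2) + 1*(8)*conj(-2) + 2*(0)*conj(-sqrt(2)) + 2*(4)*conj(0) + 2*(0)*conj(sqrt(2)) + 4*(0)*conj(0) + 4*(-2)*conj(0)]
      = (1/16)[(16) + (-16) + (0) + (0) + (0) + (0) + (0)] = 0/16 = 0
Dimension check: dim(rho) = sum (mult * dim) = 1*1 + 2*1 + 2*1 + 1*1 + 0*2 + 1*2 + 0*2 = 8 = chi_rho(e) = 8.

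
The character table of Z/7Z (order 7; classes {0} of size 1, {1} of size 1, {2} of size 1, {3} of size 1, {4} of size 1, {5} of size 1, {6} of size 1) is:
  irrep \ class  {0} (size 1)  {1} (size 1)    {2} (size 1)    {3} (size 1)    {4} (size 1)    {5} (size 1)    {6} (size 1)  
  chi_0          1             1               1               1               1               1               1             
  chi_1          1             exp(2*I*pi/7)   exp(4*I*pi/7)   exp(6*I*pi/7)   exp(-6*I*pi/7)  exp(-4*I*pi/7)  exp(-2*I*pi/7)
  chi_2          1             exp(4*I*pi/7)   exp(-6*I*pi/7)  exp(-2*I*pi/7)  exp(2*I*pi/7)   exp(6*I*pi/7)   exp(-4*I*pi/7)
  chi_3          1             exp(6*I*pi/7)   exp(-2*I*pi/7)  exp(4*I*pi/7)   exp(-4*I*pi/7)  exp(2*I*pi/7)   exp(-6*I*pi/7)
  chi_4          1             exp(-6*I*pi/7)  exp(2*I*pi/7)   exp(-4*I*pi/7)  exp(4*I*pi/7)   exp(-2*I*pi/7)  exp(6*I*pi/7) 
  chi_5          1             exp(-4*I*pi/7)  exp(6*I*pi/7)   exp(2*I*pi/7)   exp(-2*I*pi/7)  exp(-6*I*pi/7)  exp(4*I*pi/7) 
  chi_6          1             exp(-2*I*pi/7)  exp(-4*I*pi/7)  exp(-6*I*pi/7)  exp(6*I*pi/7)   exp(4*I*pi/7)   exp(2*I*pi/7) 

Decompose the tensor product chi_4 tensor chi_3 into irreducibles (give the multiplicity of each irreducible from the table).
chi_4 tensor chi_3 = chi_0 (all other irreducibles have multiplicity 0).

Argument: The character of a tensor product is the pointwise product (chi_4 * chi_3)(C) = chi_4(C) * chi_3(C):
  {0}: (1)*(1), {1}: (exp(-6*I*pi/7))*(exp(6*I*pi/7)), {2}: (exp(2*I*pi/7))*(exp(-2*I*pi/7)), {3}: (exp(-4*I*pi/7))*(exp(4*I*pi/7)), {4}: (exp(4*I*pi/7))*(exp(-4*I*pi/7)), {5}: (exp(-2*I*pi/7))*(exp(2*I*pi/7)), {6}: (exp(6*I*pi/7))*(exp(-6*I*pi/7))
so (chi_4 * chi_3) takes values
  {0} -> 1, {1} -> 1, {2} -> 1, {3} -> 1, {4} -> 1, {5} -> 1, {6} -> 1.
Now take the inner product of this character with each irreducible chi from the table, <chi_4*chi_3, chi> = (1/7) sum_C |C| (chi_4*chi_3)(C) conj(chi(C)):
  <chi_4*chi_3, chi_0> = (1/7)[1*(1)*conj(1) + 1*(1)*conj(1) + 1*(1)*conj(1) + 1*(1)*conj(1) + 1*(1)*conj(1) + 1*(1)*conj(1) + 1*(1)*conj(1)]
      = (1/7)[(1) + (1) + (1) + (1) + (1) + (1) + (1)] = 7/7 = 1
  <chi_4*chi_3, chi_1> = (1/7)[1*(1)*conj(1) + 1*(1)*conj(exp(2*I*pi/7)) + 1*(1)*conj(exp(4*I*pi/7)) + 1*(1)*conj(exp(6*I*pi/7)) + 1*(1)*conj(exp(-6*I*pi/7)) + 1*(1)*conj(exp(-4*I*pi/7)) + 1*(1)*conj(exp(-2*I*pi/7))]
      = (1/7)[(1) + (exp(-2*I*pi/7)) + (exp(-4*I*pi/7)) + (exp(-6*I*pi/7)) + (exp(6*I*pi/7)) + (exp(4*I*pi/7)) + (exp(2*I*pi/7))] = 0/7 = 0
  <chi_4*chi_3, chi_2> = (1/7)[1*(1)*conj(1) + 1*(1)*conj(exp(4*I*pi/7)) + 1*(1)*conj(exp(-6*I*pi/7)) + 1*(1)*conj(exp(-2*I*pi/7)) + 1*(1)*conj(exp(2*I*pi/7)) + 1*(1)*conj(exp(6*I*pi/7)) + 1*(1)*conj(exp(-4*I*pi/7))]
      = (1/7)[(1) + (exp(-4*I*pi/7)) + (exp(6*I*pi/7)) + (exp(2*I*pi/7)) + (exp(-2*I*pi/7)) + (exp(-6*I*pi/7)) + (exp(4*I*pi/7))] = 0/7 = 0
  <chi_4*chi_3, chi_3> = (1/7)[1*(1)*conj(1) + 1*(1)*conj(exp(6*I*pi/7)) + 1*(1)*conj(exp(-2*I*pi/7)) + 1*(1)*conj(exp(4*I*pi/7)) + 1*(1)*conj(exp(-4*I*pi/7)) + 1*(1)*conj(exp(2*I*pi/7)) + 1*(1)*conj(exp(-6*I*pi/7))]
      = (1/7)[(1) + (exp(-6*I*pi/7)) + (exp(2*I*pi/7)) + (exp(-4*I*pi/7)) + (exp(4*I*pi/7)) + (exp(-2*I*pi/7)) + (exp(6*I*pi/7))] = 0/7 = 0
  <chi_4*chi_3, chi_4> = (1/7)[1*(1)*conj(1) + 1*(1)*conj(exp(-6*I*pi/7)) + 1*(1)*conj(exp(2*I*pi/7)) + 1*(1)*conj(exp(-4*I*pi/7)) + 1*(1)*conj(exp(4*I*pi/7)) + 1*(1)*conj(exp(-2*I*pi/7)) + 1*(1)*conj(exp(6*I*pi/7))]
      = (1/7)[(1) + (exp(6*I*pi/7)) + (exp(-2*I*pi/7)) + (exp(4*I*pi/7)) + (exp(-4*I*pi/7)) + (exp(2*I*pi/7)) + (exp(-6*I*pi/7))] = 0/7 = 0
  <chi_4*chi_3, chi_5> = (1/7)[1*(1)*conj(1) + 1*(1)*conj(exp(-4*I*pi/7)) + 1*(1)*conj(exp(6*I*pi/7)) + 1*(1)*conj(exp(2*I*pi/7)) + 1*(1)*conj(exp(-2*I*pi/7)) + 1*(1)*conj(exp(-6*I*pi/7)) + 1*(1)*conj(exp(4*I*pi/7))]
      = (1/7)[(1) + (exp(4*I*pi/7)) + (exp(-6*I*pi/7)) + (exp(-2*I*pi/7)) + (exp(2*I*pi/7)) + (exp(6*I*pi/7)) + (exp(-4*I*pi/7))] = 0/7 = 0
  <chi_4*chi_3, chi_6> = (1/7)[1*(1)*conj(1) + 1*(1)*conj(exp(-2*I*pi/7)) + 1*(1)*conj(exp(-4*I*pi/7)) + 1*(1)*conj(exp(-6*I*pi/7)) + 1*(1)*conj(exp(6*I*pi/7)) + 1*(1)*conj(exp(4*I*pi/7)) + 1*(1)*conj(exp(2*I*pi/7))]
      = (1/7)[(1) + (exp(2*I*pi/7)) + (exp(4*I*pi/7)) + (exp(6*I*pi/7)) + (exp(-6*I*pi/7)) + (exp(-4*I*pi/7)) + (exp(-2*I*pi/7))] = 0/7 = 0
(Exp terms are combined using exp(i*s)*conj(exp(i*t)) = exp(i*(s-t)), and sums of them are collapsed using the identity that for every m > 1 the m distinct m-th roots of unity sum to 0, e.g. 1 + exp(2*I*pi/3) + exp(-2*I*pi/3) = 0.)
Hence the multiplicities are chi_0: 1. Dimension check: dim(chi_4)*dim(chi_3) = 1*1 = 1 and sum (mult * dim) = 1*1 = 1.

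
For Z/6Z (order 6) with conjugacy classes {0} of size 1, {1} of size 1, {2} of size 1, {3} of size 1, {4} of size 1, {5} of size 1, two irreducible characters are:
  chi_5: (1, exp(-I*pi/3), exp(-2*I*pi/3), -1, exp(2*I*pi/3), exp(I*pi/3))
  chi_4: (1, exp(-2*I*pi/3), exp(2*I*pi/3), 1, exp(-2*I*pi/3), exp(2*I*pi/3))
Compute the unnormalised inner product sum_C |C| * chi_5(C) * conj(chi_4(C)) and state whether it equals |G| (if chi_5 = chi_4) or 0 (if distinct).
Sum = 0; so <chi_5, chi_4> = 0 (distinct irreducibles are orthogonal).

Argument: Compute term by term over conjugacy classes (|C| * chi_5(C) * conj(chi_4(C))):
  1*(1)*conj(1) + 1*(exp(-I*pi/3))*conj(exp(-2*I*pi/3)) + 1*(exp(-2*I*pi/3))*conj(exp(2*I*pi/3)) + 1*(-1)*conj(1) + 1*(exp(2*I*pi/3))*conj(exp(-2*I*pi/3)) + 1*(exp(I*pi/3))*conj(exp(2*I*pi/3))
  = (1) + (exp(I*pi/3)) + (exp(2*I*pi/3)) + (-1) + (exp(-2*I*pi/3)) + (exp(-I*pi/3))
  = 0.
(Exp terms are combined using exp(i*s)*conj(exp(i*t)) = exp(i*(s-t)), and sums of them are collapsed using the identity that for every m > 1 the m distinct m-th roots of unity sum to 0, e.g. 1 + exp(2*I*pi/3) + exp(-2*I*pi/3) = 0.)
Dividing by |G| = 6 gives 0/6 = 0, matching the row-orthogonality relation <chi_5, chi_4> = [chi_5 = chi_4].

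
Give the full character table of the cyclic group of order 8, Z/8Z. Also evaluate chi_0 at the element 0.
Character table of Z/8Z (irreps indexed chi_0,...,chi_7 with chi_k(m) = zeta_8^(k*m), zeta_8 = exp(2*pi*i/8)):
  irrep \ class  {0} (size 1)  {1} (size 1)    {2} (size 1)  {3} (size 1)    {4} (size 1)  {5} (size 1)    {6} (size 1)  {7} (size 1)  
  chi_0          1             1               1             1               1             1               1             1             
  chi_1          1             exp(I*pi/4)     I             exp(3*I*pi/4)   -1            exp(-3*I*pi/4)  -I            exp(-I*pi/4)  
  chi_2          1             I               -1            -I              1             I               -1            -I            
  chi_3          1             exp(3*I*pi/4)   -I            exp(I*pi/4)     -1            exp(-I*pi/4)    I             exp(-3*I*pi/4)
  chi_4          1             -1              1             -1              1             -1              1             -1            
  chi_5          1             exp(-3*I*pi/4)  I             exp(-I*pi/4)    -1            exp(I*pi/4)     -I            exp(3*I*pi/4) 
  chi_6          1             -I              -1            I               1             -I              -1            I             
  chi_7          1             exp(-I*pi/4)    -I            exp(-3*I*pi/4)  -1            exp(3*I*pi/4)   I             exp(I*pi/4)   

Spot check: chi_0(0) = zeta_8^(0*0) = zeta_8^0 = 1.

Argument: Z/8Z is abelian, so all 8 irreducible complex representations are 1-dimensional. They are given by chi_k(m) = zeta_8^(k*m) for k = 0,...,7. Row orthogonality: sum_m chi_k(m) conj(chi_l(m)) = 8 * [k = l].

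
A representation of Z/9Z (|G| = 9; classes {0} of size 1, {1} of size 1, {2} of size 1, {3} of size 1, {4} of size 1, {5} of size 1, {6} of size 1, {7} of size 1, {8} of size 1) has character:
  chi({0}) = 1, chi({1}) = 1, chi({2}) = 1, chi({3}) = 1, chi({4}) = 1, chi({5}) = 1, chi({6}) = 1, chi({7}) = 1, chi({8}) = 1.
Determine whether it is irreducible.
Irreducible: <chi, chi> = 1.

Solution. <chi, chi> = (1/|G|) sum_C |C| * |chi(C)|^2 = (1/9)[1*|1|^2 + 1*|1|^2 + 1*|1|^2 + 1*|1|^2 + 1*|1|^2 + 1*|1|^2 + 1*|1|^2 + 1*|1|^2 + 1*|1|^2]
  = (1/9)[(1) + (1) + (1) + (1) + (1) + (1) + (1) + (1) + (1)] = 9/9 = 1.
(Exp terms are combined using exp(i*s)*conj(exp(i*t)) = exp(i*(s-t)), and sums of them are collapsed using the identity that for every m > 1 the m distinct m-th roots of unity sum to 0, e.g. 1 + exp(2*I*pi/3) + exp(-2*I*pi/3) = 0.)
A character is irreducible iff <chi, chi> = 1, so this representation is irreducible.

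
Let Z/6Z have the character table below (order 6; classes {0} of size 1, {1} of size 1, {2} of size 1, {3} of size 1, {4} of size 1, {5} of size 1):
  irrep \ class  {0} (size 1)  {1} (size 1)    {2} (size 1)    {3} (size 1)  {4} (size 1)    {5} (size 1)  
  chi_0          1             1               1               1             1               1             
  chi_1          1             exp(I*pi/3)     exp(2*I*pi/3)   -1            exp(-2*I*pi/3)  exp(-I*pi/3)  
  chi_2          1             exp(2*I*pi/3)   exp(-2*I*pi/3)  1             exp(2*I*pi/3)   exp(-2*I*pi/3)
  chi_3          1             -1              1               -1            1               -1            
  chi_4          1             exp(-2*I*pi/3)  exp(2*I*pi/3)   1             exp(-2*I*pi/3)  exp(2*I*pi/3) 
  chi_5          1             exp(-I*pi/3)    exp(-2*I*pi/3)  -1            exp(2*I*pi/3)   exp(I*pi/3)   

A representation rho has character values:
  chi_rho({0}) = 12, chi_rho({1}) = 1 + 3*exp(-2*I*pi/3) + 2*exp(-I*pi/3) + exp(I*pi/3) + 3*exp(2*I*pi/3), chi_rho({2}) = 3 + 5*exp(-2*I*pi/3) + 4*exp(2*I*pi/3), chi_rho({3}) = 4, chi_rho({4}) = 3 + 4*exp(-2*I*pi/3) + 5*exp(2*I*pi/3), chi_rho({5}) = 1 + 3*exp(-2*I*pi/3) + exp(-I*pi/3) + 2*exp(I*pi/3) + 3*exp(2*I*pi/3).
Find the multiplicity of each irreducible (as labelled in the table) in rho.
Multiplicities: chi_0: 2, chi_1: 1, chi_2: 3, chi_3: 1, chi_4: 3, chi_5: 2.

Working: Use <chi_rho, chi> = (1/|G|) sum_C |C| * chi_rho(C) * conj(chi(C)) with |G| = 6 for each irreducible chi in the table:
  <chi_rho, chi_0> = (1/6)[1*(12)*conj(1) + 1*(1 + 3*exp(-2*I*pi/3) + 2*exp(-I*pi/3) + exp(I*pi/3) + 3*exp(2*I*pi/3))*conj(1) + 1*(3 + 5*exp(-2*I*pi/3) + 4*exp(2*I*pi/3))*conj(1) + 1*(4)*conj(1) + 1*(3 + 4*exp(-2*I*pi/3) + 5*exp(2*I*pi/3))*conj(1) + 1*(1 + 3*exp(-2*I*pi/3) + exp(-I*pi/3) + 2*exp(I*pi/3) + 3*exp(2*I*pi/3))*conj(1)]
      = (1/6)[(12) + (1 + 3*exp(-2*I*pi/3) + 2*exp(-I*pi/3) + exp(I*pi/3) + 3*exp(2*I*pi/3)) + (3 + 5*exp(-2*I*pi/3) + 4*exp(2*I*pi/3)) + (4) + (3 + 4*exp(-2*I*pi/3) + 5*exp(2*I*pi/3)) + (1 + 3*exp(-2*I*pi/3) + exp(-I*pi/3) + 2*exp(I*pi/3) + 3*exp(2*I*pi/3))] = 12/6 = 2
  <chi_rho, chi_1> = (1/6)[1*(12)*conj(1) + 1*(1 + 3*exp(-2*I*pi/3) + 2*exp(-I*pi/3) + exp(I*pi/3) + 3*exp(2*I*pi/3))*conj(exp(I*pi/3)) + 1*(3 + 5*exp(-2*I*pi/3) + 4*exp(2*I*pi/3))*conj(exp(2*I*pi/3)) + 1*(4)*conj(-1) + 1*(3 + 4*exp(-2*I*pi/3) + 5*exp(2*I*pi/3))*conj(exp(-2*I*pi/3)) + 1*(1 + 3*exp(-2*I*pi/3) + exp(-I*pi/3) + 2*exp(I*pi/3) + 3*exp(2*I*pi/3))*conj(exp(-I*pi/3))]
      = (1/6)[(12) + (-1) + (4 + 3*exp(-2*I*pi/3) + 5*exp(2*I*pi/3)) + (-4) + (4 + 5*exp(-2*I*pi/3) + 3*exp(2*I*pi/3)) + (-1)] = 6/6 = 1
  <chi_rho, chi_2> = (1/6)[1*(12)*conj(1) + 1*(1 + 3*exp(-2*I*pi/3) + 2*exp(-I*pi/3) + exp(I*pi/3) + 3*exp(2*I*pi/3))*conj(exp(2*I*pi/3)) + 1*(3 + 5*exp(-2*I*pi/3) + 4*exp(2*I*pi/3))*conj(exp(-2*I*pi/3)) + 1*(4)*conj(1) + 1*(3 + 4*exp(-2*I*pi/3) + 5*exp(2*I*pi/3))*conj(exp(2*I*pi/3)) + 1*(1 + 3*exp(-2*I*pi/3) + exp(-I*pi/3) + 2*exp(I*pi/3) + 3*exp(2*I*pi/3))*conj(exp(-2*I*pi/3))]
      = (1/6)[(12) + (1 + exp(-2*I*pi/3) + exp(-I*pi/3) + 3*exp(2*I*pi/3)) + (5 + 4*exp(-2*I*pi/3) + 3*exp(2*I*pi/3)) + (4) + (5 + 3*exp(-2*I*pi/3) + 4*exp(2*I*pi/3)) + (1 + 3*exp(-2*I*pi/3) + exp(2*I*pi/3) + exp(I*pi/3))] = 18/6 = 3
  <chi_rho, chi_3> = (1/6)[1*(12)*conj(1) + 1*(1 + 3*exp(-2*I*pi/3) + 2*exp(-I*pi/3) + exp(I*pi/3) + 3*exp(2*I*pi/3))*conj(-1) + 1*(3 + 5*exp(-2*I*pi/3) + 4*exp(2*I*pi/3))*conj(1) + 1*(4)*conj(-1) + 1*(3 + 4*exp(-2*I*pi/3) + 5*exp(2*I*pi/3))*conj(1) + 1*(1 + 3*exp(-2*I*pi/3) + exp(-I*pi/3) + 2*exp(I*pi/3) + 3*exp(2*I*pi/3))*conj(-1)]
      = (1/6)[(12) + (-1 - 3*exp(2*I*pi/3) - exp(I*pi/3) - 2*exp(-I*pi/3) - 3*exp(-2*I*pi/3)) + (3 + 5*exp(-2*I*pi/3) + 4*exp(2*I*pi/3)) + (-4) + (3 + 4*exp(-2*I*pi/3) + 5*exp(2*I*pi/3)) + (-1 - 3*exp(2*I*pi/3) - 2*exp(I*pi/3) - exp(-I*pi/3) - 3*exp(-2*I*pi/3))] = 6/6 = 1
  <chi_rho, chi_4> = (1/6)[1*(12)*conj(1) + 1*(1 + 3*exp(-2*I*pi/3) + 2*exp(-I*pi/3) + exp(I*pi/3) + 3*exp(2*I*pi/3))*conj(exp(-2*I*pi/3)) + 1*(3 + 5*exp(-2*I*pi/3) + 4*exp(2*I*pi/3))*conj(exp(2*I*pi/3)) + 1*(4)*conj(1) + 1*(3 + 4*exp(-2*I*pi/3) + 5*exp(2*I*pi/3))*conj(exp(-2*I*pi/3)) + 1*(1 + 3*exp(-2*I*pi/3) + exp(-I*pi/3) + 2*exp(I*pi/3) + 3*exp(2*I*pi/3))*conj(exp(2*I*pi/3))]
      = (1/6)[(12) + (1) + (4 + 3*exp(-2*I*pi/3) + 5*exp(2*I*pi/3)) + (4) + (4 + 5*exp(-2*I*pi/3) + 3*exp(2*I*pi/3)) + (1)] = 18/6 = 3
  <chi_rho, chi_5> = (1/6)[1*(12)*conj(1) + 1*(1 + 3*exp(-2*I*pi/3) + 2*exp(-I*pi/3) + exp(I*pi/3) + 3*exp(2*I*pi/3))*conj(exp(-I*pi/3)) + 1*(3 + 5*exp(-2*I*pi/3) + 4*exp(2*I*pi/3))*conj(exp(-2*I*pi/3)) + 1*(4)*conj(-1) + 1*(3 + 4*exp(-2*I*pi/3) + 5*exp(2*I*pi/3))*conj(exp(2*I*pi/3)) + 1*(1 + 3*exp(-2*I*pi/3) + exp(-I*pi/3) + 2*exp(I*pi/3) + 3*exp(2*I*pi/3))*conj(exp(I*pi/3))]
      = (1/6)[(12) + (-1 + 3*exp(-I*pi/3) + exp(2*I*pi/3) + exp(I*pi/3)) + (5 + 4*exp(-2*I*pi/3) + 3*exp(2*I*pi/3)) + (-4) + (5 + 3*exp(-2*I*pi/3) + 4*exp(2*I*pi/3)) + (-1 + exp(-2*I*pi/3) + exp(-I*pi/3) + 3*exp(I*pi/3))] = 12/6 = 2
(Exp terms are combined using exp(i*s)*conj(exp(i*t)) = exp(i*(s-t)), and sums of them are collapsed using the identity that for every m > 1 the m distinct m-th roots of unity sum to 0, e.g. 1 + exp(2*I*pi/3) + exp(-2*I*pi/3) = 0.)
Dimension check: dim(rho) = sum (mult * dim) = 2*1 + 1*1 + 3*1 + 1*1 + 3*1 + 2*1 = 12 = chi_rho(e) = 12.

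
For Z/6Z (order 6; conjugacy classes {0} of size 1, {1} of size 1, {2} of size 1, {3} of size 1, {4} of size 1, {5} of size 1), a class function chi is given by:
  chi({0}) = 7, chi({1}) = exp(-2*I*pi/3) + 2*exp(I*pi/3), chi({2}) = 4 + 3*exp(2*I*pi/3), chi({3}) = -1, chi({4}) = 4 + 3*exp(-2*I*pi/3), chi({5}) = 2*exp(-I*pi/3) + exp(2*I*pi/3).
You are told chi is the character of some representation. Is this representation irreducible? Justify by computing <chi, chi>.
Not irreducible (reducible): <chi, chi> = 13 > 1.

Solution. <chi, chi> = (1/|G|) sum_C |C| * |chi(C)|^2 = (1/6)[1*|7|^2 + 1*|exp(-2*I*pi/3) + 2*exp(I*pi/3)|^2 + 1*|4 + 3*exp(2*I*pi/3)|^2 + 1*|-1|^2 + 1*|4 + 3*exp(-2*I*pi/3)|^2 + 1*|2*exp(-I*pi/3) + exp(2*I*pi/3)|^2]
  = (1/6)[(49) + (1) + (13) + (1) + (13) + (1)] = 78/6 = 13.
(Exp terms are combined using exp(i*s)*conj(exp(i*t)) = exp(i*(s-t)), and sums of them are collapsed using the identity that for every m > 1 the m distinct m-th roots of unity sum to 0, e.g. 1 + exp(2*I*pi/3) + exp(-2*I*pi/3) = 0.)
A character is irreducible iff <chi, chi> = 1, so this representation is reducible.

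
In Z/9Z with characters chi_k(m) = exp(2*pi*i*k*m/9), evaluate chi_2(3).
chi_2(3) = zeta_9^6 = exp(-2*I*pi/3)

Working: chi_2(3) = zeta_9^(2*3) = zeta_9^6. Since zeta_9^9 = 1, this equals zeta_9^6 = exp(2*pi*i*6/9) = exp(-2*I*pi/3).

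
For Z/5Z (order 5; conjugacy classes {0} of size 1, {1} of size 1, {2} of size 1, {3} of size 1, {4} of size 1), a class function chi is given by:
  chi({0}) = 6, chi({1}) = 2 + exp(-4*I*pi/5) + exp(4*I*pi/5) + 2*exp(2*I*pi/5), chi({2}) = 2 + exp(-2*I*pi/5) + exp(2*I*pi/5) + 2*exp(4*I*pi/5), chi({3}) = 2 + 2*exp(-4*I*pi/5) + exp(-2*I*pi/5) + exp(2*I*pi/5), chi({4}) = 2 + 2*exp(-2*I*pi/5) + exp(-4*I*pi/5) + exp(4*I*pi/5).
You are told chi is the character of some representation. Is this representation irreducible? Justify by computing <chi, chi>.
Not irreducible (reducible): <chi, chi> = 10 > 1.

Working: <chi, chi> = (1/|G|) sum_C |C| * |chi(C)|^2 = (1/5)[1*|6|^2 + 1*|2 + exp(-4*I*pi/5) + exp(4*I*pi/5) + 2*exp(2*I*pi/5)|^2 + 1*|2 + exp(-2*I*pi/5) + exp(2*I*pi/5) + 2*exp(4*I*pi/5)|^2 + 1*|2 + 2*exp(-4*I*pi/5) + exp(-2*I*pi/5) + exp(2*I*pi/5)|^2 + 1*|2 + 2*exp(-2*I*pi/5) + exp(-4*I*pi/5) + exp(4*I*pi/5)|^2]
  = (1/5)[(36) + (10 + 7*exp(-2*I*pi/5) + 6*exp(-4*I*pi/5) + 6*exp(4*I*pi/5) + 7*exp(2*I*pi/5)) + (10 + 6*exp(-2*I*pi/5) + 7*exp(-4*I*pi/5) + 7*exp(4*I*pi/5) + 6*exp(2*I*pi/5)) + (10 + 6*exp(-2*I*pi/5) + 7*exp(-4*I*pi/5) + 7*exp(4*I*pi/5) + 6*exp(2*I*pi/5)) + (10 + 7*exp(-2*I*pi/5) + 6*exp(-4*I*pi/5) + 6*exp(4*I*pi/5) + 7*exp(2*I*pi/5))] = 50/5 = 10.
(Exp terms are combined using exp(i*s)*conj(exp(i*t)) = exp(i*(s-t)), and sums of them are collapsed using the identity that for every m > 1 the m distinct m-th roots of unity sum to 0, e.g. 1 + exp(2*I*pi/3) + exp(-2*I*pi/3) = 0.)
A character is irreducible iff <chi, chi> = 1, so this representation is reducible.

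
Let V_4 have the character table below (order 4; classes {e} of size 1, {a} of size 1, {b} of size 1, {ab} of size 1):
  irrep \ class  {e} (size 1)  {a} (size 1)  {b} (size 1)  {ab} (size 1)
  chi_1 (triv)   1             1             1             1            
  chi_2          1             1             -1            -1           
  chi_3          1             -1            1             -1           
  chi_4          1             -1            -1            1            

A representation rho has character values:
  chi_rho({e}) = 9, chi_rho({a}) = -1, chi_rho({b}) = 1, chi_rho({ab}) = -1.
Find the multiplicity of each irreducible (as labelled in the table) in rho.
Multiplicities: chi_1: 2, chi_2: 2, chi_3: 3, chi_4: 2.

Solution. Use <chi_rho, chi> = (1/|G|) sum_C |C| * chi_rho(C) * conj(chi(C)) with |G| = 4 for each irreducible chi in the table:
  <chi_rho, chi_1> = (1/4)[1*(9)*conj(1) + 1*(-1)*conj(1) + 1*(1)*conj(1) + 1*(-1)*conj(1)]
      = (1/4)[(9) + (-1) + (1) + (-1)] = 8/4 = 2
  <chi_rho, chi_2> = (1/4)[1*(9)*conj(1) + 1*(-1)*conj(1) + 1*(1)*conj(-1) + 1*(-1)*conj(-1)]
      = (1/4)[(9) + (-1) + (-1) + (1)] = 8/4 = 2
  <chi_rho, chi_3> = (1/4)[1*(9)*conj(1) + 1*(-1)*conj(-1) + 1*(1)*conj(1) + 1*(-1)*conj(-1)]
      = (1/4)[(9) + (1) + (1) + (1)] = 12/4 = 3
  <chi_rho, chi_4> = (1/4)[1*(9)*conj(1) + 1*(-1)*conj(-1) + 1*(1)*conj(-1) + 1*(-1)*conj(1)]
      = (1/4)[(9) + (1) + (-1) + (-1)] = 8/4 = 2
Dimension check: dim(rho) = sum (mult * dim) = 2*1 + 2*1 + 3*1 + 2*1 = 9 = chi_rho(e) = 9.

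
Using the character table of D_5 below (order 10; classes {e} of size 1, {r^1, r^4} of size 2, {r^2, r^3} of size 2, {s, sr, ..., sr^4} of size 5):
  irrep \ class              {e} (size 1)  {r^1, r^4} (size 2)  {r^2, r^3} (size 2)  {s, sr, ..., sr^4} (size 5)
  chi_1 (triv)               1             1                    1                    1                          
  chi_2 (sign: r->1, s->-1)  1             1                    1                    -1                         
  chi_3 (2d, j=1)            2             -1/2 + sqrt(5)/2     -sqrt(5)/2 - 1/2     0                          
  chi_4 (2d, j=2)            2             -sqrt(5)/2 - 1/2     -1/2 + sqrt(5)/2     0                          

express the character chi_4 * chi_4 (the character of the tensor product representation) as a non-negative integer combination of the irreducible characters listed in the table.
chi_4 tensor chi_4 = chi_1 + chi_2 + chi_3 (all other irreducibles have multiplicity 0).

Justification: The character of a tensor product is the pointwise product (chi_4 * chi_4)(C) = chi_4(C) * chi_4(C):
  {e}: (2)*(2), {r^1, r^4}: (-sqrt(5)/2 - 1/2)*(-sqrt(5)/2 - 1/2), {r^2, r^3}: (-1/2 + sqrt(5)/2)*(-1/2 + sqrt(5)/2), {s, sr, ..., sr^4}: (0)*(0)
so (chi_4 * chi_4) takes values
  {e} -> 4, {r^1, r^4} -> sqrt(5)/2 + 3/2, {r^2, r^3} -> 3/2 - sqrt(5)/2, {s, sr, ..., sr^4} -> 0.
Now take the inner product of this character with each irreducible chi from the table, <chi_4*chi_4, chi> = (1/10) sum_C |C| (chi_4*chi_4)(C) conj(chi(C)):
  <chi_4*chi_4, chi_1> = (1/10)[1*(4)*conj(1) + 2*(sqrt(5)/2 + 3/2)*conj(1) + 2*(3/2 - sqrt(5)/2)*conj(1) + 5*(0)*conj(1)]
      = (1/10)[(4) + (sqrt(5) + 3) + (3 - sqrt(5)) + (0)] = 10/10 = 1
  <chi_4*chi_4, chi_2> = (1/10)[1*(4)*conj(1) + 2*(sqrt(5)/2 + 3/2)*conj(1) + 2*(3/2 - sqrt(5)/2)*conj(1) + 5*(0)*conj(-1)]
      = (1/10)[(4) + (sqrt(5) + 3) + (3 - sqrt(5)) + (0)] = 10/10 = 1
  <chi_4*chi_4, chi_3> = (1/10)[1*(4)*conj(2) + 2*(sqrt(5)/2 + 3/2)*conj(-1/2 + sqrt(5)/2) + 2*(3/2 - sqrt(5)/2)*conj(-sqrt(5)/2 - 1/2) + 5*(0)*conj(0)]
      = (1/10)[(8) + (1 + sqrt(5)) + (1 - sqrt(5)) + (0)] = 10/10 = 1
  <chi_4*chi_4, chi_4> = (1/10)[1*(4)*conj(2) + 2*(sqrt(5)/2 + 3/2)*conj(-sqrt(5)/2 - 1/2) + 2*(3/2 - sqrt(5)/2)*conj(-1/2 + sqrt(5)/2) + 5*(0)*conj(0)]
      = (1/10)[(8) + (-2*sqrt(5) - 4) + (-4 + 2*sqrt(5)) + (0)] = 0/10 = 0
Hence the multiplicities are chi_1: 1, chi_2: 1, chi_3: 1. Dimension check: dim(chi_4)*dim(chi_4) = 2*2 = 4 and sum (mult * dim) = 1*1 + 1*1 + 1*2 = 4.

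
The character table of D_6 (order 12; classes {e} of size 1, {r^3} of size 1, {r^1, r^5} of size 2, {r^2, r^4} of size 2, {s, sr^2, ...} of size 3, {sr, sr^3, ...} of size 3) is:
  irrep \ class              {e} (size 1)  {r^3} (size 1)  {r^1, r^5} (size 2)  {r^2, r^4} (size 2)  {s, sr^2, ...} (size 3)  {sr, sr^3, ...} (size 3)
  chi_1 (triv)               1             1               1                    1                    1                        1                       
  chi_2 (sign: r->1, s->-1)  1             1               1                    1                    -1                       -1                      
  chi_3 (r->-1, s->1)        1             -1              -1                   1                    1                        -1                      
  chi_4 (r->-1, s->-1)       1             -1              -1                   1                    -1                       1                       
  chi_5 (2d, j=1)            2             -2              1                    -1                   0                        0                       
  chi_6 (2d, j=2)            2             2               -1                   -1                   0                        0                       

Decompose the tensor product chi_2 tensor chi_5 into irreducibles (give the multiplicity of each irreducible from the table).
chi_2 tensor chi_5 = chi_5 (all other irreducibles have multiplicity 0).

Why: The character of a tensor product is the pointwise product (chi_2 * chi_5)(C) = chi_2(C) * chi_5(C):
  {e}: (1)*(2), {r^3}: (1)*(-2), {r^1, r^5}: (1)*(1), {r^2, r^4}: (1)*(-1), {s, sr^2, ...}: (-1)*(0), {sr, sr^3, ...}: (-1)*(0)
so (chi_2 * chi_5) takes values
  {e} -> 2, {r^3} -> -2, {r^1, r^5} -> 1, {r^2, r^4} -> -1, {s, sr^2, ...} -> 0, {sr, sr^3, ...} -> 0.
Now take the inner product of this character with each irreducible chi from the table, <chi_2*chi_5, chi> = (1/12) sum_C |C| (chi_2*chi_5)(C) conj(chi(C)):
  <chi_2*chi_5, chi_1> = (1/12)[1*(2)*conj(1) + 1*(-2)*conj(1) + 2*(1)*conj(1) + 2*(-1)*conj(1) + 3*(0)*conj(1) + 3*(0)*conj(1)]
      = (1/12)[(2) + (-2) + (2) + (-2) + (0) + (0)] = 0/12 = 0
  <chi_2*chi_5, chi_2> = (1/12)[1*(2)*conj(1) + 1*(-2)*conj(1) + 2*(1)*conj(1) + 2*(-1)*conj(1) + 3*(0)*conj(-1) + 3*(0)*conj(-1)]
      = (1/12)[(2) + (-2) + (2) + (-2) + (0) + (0)] = 0/12 = 0
  <chi_2*chi_5, chi_3> = (1/12)[1*(2)*conj(1) + 1*(-2)*conj(-1) + 2*(1)*conj(-1) + 2*(-1)*conj(1) + 3*(0)*conj(1) + 3*(0)*conj(-1)]
      = (1/12)[(2) + (2) + (-2) + (-2) + (0) + (0)] = 0/12 = 0
  <chi_2*chi_5, chi_4> = (1/12)[1*(2)*conj(1) + 1*(-2)*conj(-1) + 2*(1)*conj(-1) + 2*(-1)*conj(1) + 3*(0)*conj(-1) + 3*(0)*conj(1)]
      = (1/12)[(2) + (2) + (-2) + (-2) + (0) + (0)] = 0/12 = 0
  <chi_2*chi_5, chi_5> = (1/12)[1*(2)*conj(2) + 1*(-2)*conj(-2) + 2*(1)*conj(1) + 2*(-1)*conj(-1) + 3*(0)*conj(0) + 3*(0)*conj(0)]
      = (1/12)[(4) + (4) + (2) + (2) + (0) + (0)] = 12/12 = 1
  <chi_2*chi_5, chi_6> = (1/12)[1*(2)*conj(2) + 1*(-2)*conj(2) + 2*(1)*conj(-1) + 2*(-1)*conj(-1) + 3*(0)*conj(0) + 3*(0)*conj(0)]
      = (1/12)[(4) + (-4) + (-2) + (2) + (0) + (0)] = 0/12 = 0
Hence the multiplicities are chi_5: 1. Dimension check: dim(chi_2)*dim(chi_5) = 1*2 = 2 and sum (mult * dim) = 1*2 = 2.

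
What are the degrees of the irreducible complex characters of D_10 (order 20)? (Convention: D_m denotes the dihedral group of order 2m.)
Dimensions: 1, 1, 1, 1, 2, 2, 2, 2

Justification: There are 8 irreducibles (= number of conjugacy classes). Their dimensions d_i satisfy sum d_i^2 = |G| = 20: 1 + 1 + 1 + 1 + 4 + 4 + 4 + 4 = 20.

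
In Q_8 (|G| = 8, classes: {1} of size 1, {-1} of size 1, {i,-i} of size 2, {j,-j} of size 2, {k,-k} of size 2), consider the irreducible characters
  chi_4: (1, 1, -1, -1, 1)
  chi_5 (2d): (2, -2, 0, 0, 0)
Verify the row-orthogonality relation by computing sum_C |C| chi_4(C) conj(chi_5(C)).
Sum = 0; so <chi_4, chi_5> = 0 (distinct irreducibles are orthogonal).

Proof sketch: Compute term by term over conjugacy classes (|C| * chi_4(C) * conj(chi_5(C))):
  1*(1)*conj(2) + 1*(1)*conj(-2) + 2*(-1)*conj(0) + 2*(-1)*conj(0) + 2*(1)*conj(0)
  = (2) + (-2) + (0) + (0) + (0)
  = 0.
Dividing by |G| = 8 gives 0/8 = 0, matching the row-orthogonality relation <chi_4, chi_5> = [chi_4 = chi_5].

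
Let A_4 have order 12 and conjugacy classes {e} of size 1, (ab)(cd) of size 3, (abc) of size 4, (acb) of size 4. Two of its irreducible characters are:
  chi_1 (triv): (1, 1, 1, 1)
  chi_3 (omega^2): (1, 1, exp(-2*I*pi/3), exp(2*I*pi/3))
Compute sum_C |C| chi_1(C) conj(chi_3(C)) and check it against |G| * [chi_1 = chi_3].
Sum = 0; so <chi_1, chi_3> = 0 (distinct irreducibles are orthogonal).

Details: Compute term by term over conjugacy classes (|C| * chi_1(C) * conj(chi_3(C))):
  1*(1)*conj(1) + 3*(1)*conj(1) + 4*(1)*conj(exp(-2*I*pi/3)) + 4*(1)*conj(exp(2*I*pi/3))
  = (1) + (3) + (4*exp(2*I*pi/3)) + (4*exp(-2*I*pi/3))
  = 0.
(Exp terms are combined using exp(i*s)*conj(exp(i*t)) = exp(i*(s-t)), and sums of them are collapsed using the identity that for every m > 1 the m distinct m-th roots of unity sum to 0, e.g. 1 + exp(2*I*pi/3) + exp(-2*I*pi/3) = 0.)
Dividing by |G| = 12 gives 0/12 = 0, matching the row-orthogonality relation <chi_1, chi_3> = [chi_1 = chi_3].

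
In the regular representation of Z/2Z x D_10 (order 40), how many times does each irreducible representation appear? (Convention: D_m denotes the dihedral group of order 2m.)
Each irreducible V_i of dimension d_i appears with multiplicity d_i, i.e. rho_reg = (direct sum over all irreducibles V_i) d_i V_i. The irreducible dimensions for Z/2Z x D_10 are 1, 1, 1, 1, 1, 1, 1, 1, 2, 2, 2, 2, 2, 2, 2, 2: 8 irreducibles of dimension 1, each with multiplicity 1; 8 irreducibles of dimension 2, each with multiplicity 2. Total dimension 8*1*1 + 8*2*2 = 40 = |G|.

Details: General theorem: in the regular representation of a finite group G, each irreducible appears with multiplicity equal to its dimension. Check: dim(rho_reg) = sum d_i^2 = 1 + 1 + 1 + 1 + 1 + 1 + 1 + 1 + 4 + 4 + 4 + 4 + 4 + 4 + 4 + 4 = 40 = |G|.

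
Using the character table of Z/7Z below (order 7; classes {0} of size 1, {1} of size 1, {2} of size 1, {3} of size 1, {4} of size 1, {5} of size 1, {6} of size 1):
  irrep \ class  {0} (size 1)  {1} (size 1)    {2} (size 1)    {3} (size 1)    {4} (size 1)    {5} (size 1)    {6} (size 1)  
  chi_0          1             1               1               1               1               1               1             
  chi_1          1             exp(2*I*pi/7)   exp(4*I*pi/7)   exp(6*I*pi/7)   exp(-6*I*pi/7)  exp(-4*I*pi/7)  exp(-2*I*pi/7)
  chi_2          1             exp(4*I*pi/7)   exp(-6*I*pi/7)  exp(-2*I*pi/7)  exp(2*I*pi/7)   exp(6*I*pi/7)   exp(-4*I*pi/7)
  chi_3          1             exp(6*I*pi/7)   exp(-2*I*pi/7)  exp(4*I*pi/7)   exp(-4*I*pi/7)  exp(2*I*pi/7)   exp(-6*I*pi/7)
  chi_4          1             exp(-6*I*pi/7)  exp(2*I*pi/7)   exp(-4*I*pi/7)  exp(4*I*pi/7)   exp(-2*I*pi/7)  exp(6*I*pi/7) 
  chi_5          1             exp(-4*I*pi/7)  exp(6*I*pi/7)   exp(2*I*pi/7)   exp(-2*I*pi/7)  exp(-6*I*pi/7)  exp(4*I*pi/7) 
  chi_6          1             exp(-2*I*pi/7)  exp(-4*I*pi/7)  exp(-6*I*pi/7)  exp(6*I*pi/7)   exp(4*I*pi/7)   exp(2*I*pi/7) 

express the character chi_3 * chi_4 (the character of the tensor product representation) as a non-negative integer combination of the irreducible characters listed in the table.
chi_3 tensor chi_4 = chi_0 (all other irreducibles have multiplicity 0).

Details: The character of a tensor product is the pointwise product (chi_3 * chi_4)(C) = chi_3(C) * chi_4(C):
  {0}: (1)*(1), {1}: (exp(6*I*pi/7))*(exp(-6*I*pi/7)), {2}: (exp(-2*I*pi/7))*(exp(2*I*pi/7)), {3}: (exp(4*I*pi/7))*(exp(-4*I*pi/7)), {4}: (exp(-4*I*pi/7))*(exp(4*I*pi/7)), {5}: (exp(2*I*pi/7))*(exp(-2*I*pi/7)), {6}: (exp(-6*I*pi/7))*(exp(6*I*pi/7))
so (chi_3 * chi_4) takes values
  {0} -> 1, {1} -> 1, {2} -> 1, {3} -> 1, {4} -> 1, {5} -> 1, {6} -> 1.
Now take the inner product of this character with each irreducible chi from the table, <chi_3*chi_4, chi> = (1/7) sum_C |C| (chi_3*chi_4)(C) conj(chi(C)):
  <chi_3*chi_4, chi_0> = (1/7)[1*(1)*conj(1) + 1*(1)*conj(1) + 1*(1)*conj(1) + 1*(1)*conj(1) + 1*(1)*conj(1) + 1*(1)*conj(1) + 1*(1)*conj(1)]
      = (1/7)[(1) + (1) + (1) + (1) + (1) + (1) + (1)] = 7/7 = 1
  <chi_3*chi_4, chi_1> = (1/7)[1*(1)*conj(1) + 1*(1)*conj(exp(2*I*pi/7)) + 1*(1)*conj(exp(4*I*pi/7)) + 1*(1)*conj(exp(6*I*pi/7)) + 1*(1)*conj(exp(-6*I*pi/7)) + 1*(1)*conj(exp(-4*I*pi/7)) + 1*(1)*conj(exp(-2*I*pi/7))]
      = (1/7)[(1) + (exp(-2*I*pi/7)) + (exp(-4*I*pi/7)) + (exp(-6*I*pi/7)) + (exp(6*I*pi/7)) + (exp(4*I*pi/7)) + (exp(2*I*pi/7))] = 0/7 = 0
  <chi_3*chi_4, chi_2> = (1/7)[1*(1)*conj(1) + 1*(1)*conj(exp(4*I*pi/7)) + 1*(1)*conj(exp(-6*I*pi/7)) + 1*(1)*conj(exp(-2*I*pi/7)) + 1*(1)*conj(exp(2*I*pi/7)) + 1*(1)*conj(exp(6*I*pi/7)) + 1*(1)*conj(exp(-4*I*pi/7))]
      = (1/7)[(1) + (exp(-4*I*pi/7)) + (exp(6*I*pi/7)) + (exp(2*I*pi/7)) + (exp(-2*I*pi/7)) + (exp(-6*I*pi/7)) + (exp(4*I*pi/7))] = 0/7 = 0
  <chi_3*chi_4, chi_3> = (1/7)[1*(1)*conj(1) + 1*(1)*conj(exp(6*I*pi/7)) + 1*(1)*conj(exp(-2*I*pi/7)) + 1*(1)*conj(exp(4*I*pi/7)) + 1*(1)*conj(exp(-4*I*pi/7)) + 1*(1)*conj(exp(2*I*pi/7)) + 1*(1)*conj(exp(-6*I*pi/7))]
      = (1/7)[(1) + (exp(-6*I*pi/7)) + (exp(2*I*pi/7)) + (exp(-4*I*pi/7)) + (exp(4*I*pi/7)) + (exp(-2*I*pi/7)) + (exp(6*I*pi/7))] = 0/7 = 0
  <chi_3*chi_4, chi_4> = (1/7)[1*(1)*conj(1) + 1*(1)*conj(exp(-6*I*pi/7)) + 1*(1)*conj(exp(2*I*pi/7)) + 1*(1)*conj(exp(-4*I*pi/7)) + 1*(1)*conj(exp(4*I*pi/7)) + 1*(1)*conj(exp(-2*I*pi/7)) + 1*(1)*conj(exp(6*I*pi/7))]
      = (1/7)[(1) + (exp(6*I*pi/7)) + (exp(-2*I*pi/7)) + (exp(4*I*pi/7)) + (exp(-4*I*pi/7)) + (exp(2*I*pi/7)) + (exp(-6*I*pi/7))] = 0/7 = 0
  <chi_3*chi_4, chi_5> = (1/7)[1*(1)*conj(1) + 1*(1)*conj(exp(-4*I*pi/7)) + 1*(1)*conj(exp(6*I*pi/7)) + 1*(1)*conj(exp(2*I*pi/7)) + 1*(1)*conj(exp(-2*I*pi/7)) + 1*(1)*conj(exp(-6*I*pi/7)) + 1*(1)*conj(exp(4*I*pi/7))]
      = (1/7)[(1) + (exp(4*I*pi/7)) + (exp(-6*I*pi/7)) + (exp(-2*I*pi/7)) + (exp(2*I*pi/7)) + (exp(6*I*pi/7)) + (exp(-4*I*pi/7))] = 0/7 = 0
  <chi_3*chi_4, chi_6> = (1/7)[1*(1)*conj(1) + 1*(1)*conj(exp(-2*I*pi/7)) + 1*(1)*conj(exp(-4*I*pi/7)) + 1*(1)*conj(exp(-6*I*pi/7)) + 1*(1)*conj(exp(6*I*pi/7)) + 1*(1)*conj(exp(4*I*pi/7)) + 1*(1)*conj(exp(2*I*pi/7))]
      = (1/7)[(1) + (exp(2*I*pi/7)) + (exp(4*I*pi/7)) + (exp(6*I*pi/7)) + (exp(-6*I*pi/7)) + (exp(-4*I*pi/7)) + (exp(-2*I*pi/7))] = 0/7 = 0
(Exp terms are combined using exp(i*s)*conj(exp(i*t)) = exp(i*(s-t)), and sums of them are collapsed using the identity that for every m > 1 the m distinct m-th roots of unity sum to 0, e.g. 1 + exp(2*I*pi/3) + exp(-2*I*pi/3) = 0.)
Hence the multiplicities are chi_0: 1. Dimension check: dim(chi_3)*dim(chi_4) = 1*1 = 1 and sum (mult * dim) = 1*1 = 1.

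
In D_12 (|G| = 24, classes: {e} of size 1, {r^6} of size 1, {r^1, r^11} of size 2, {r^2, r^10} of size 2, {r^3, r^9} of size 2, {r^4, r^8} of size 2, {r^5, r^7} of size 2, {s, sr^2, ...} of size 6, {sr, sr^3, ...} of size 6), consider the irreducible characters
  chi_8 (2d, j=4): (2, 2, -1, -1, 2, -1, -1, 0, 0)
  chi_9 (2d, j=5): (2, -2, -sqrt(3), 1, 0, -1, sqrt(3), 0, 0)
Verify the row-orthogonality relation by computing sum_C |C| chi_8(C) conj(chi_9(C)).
Sum = 0; so <chi_8, chi_9> = 0 (distinct irreducibles are orthogonal).

Reasoning: Compute term by term over conjugacy classes (|C| * chi_8(C) * conj(chi_9(C))):
  1*(2)*conj(2) + 1*(2)*conj(-2) + 2*(-1)*conj(-sqrt(3)) + 2*(-1)*conj(1) + 2*(2)*conj(0) + 2*(-1)*conj(-1) + 2*(-1)*conj(sqrt(3)) + 6*(0)*conj(0) + 6*(0)*conj(0)
  = (4) + (-4) + (2*sqrt(3)) + (-2) + (0) + (2) + (-2*sqrt(3)) + (0) + (0)
  = 0.
Dividing by |G| = 24 gives 0/24 = 0, matching the row-orthogonality relation <chi_8, chi_9> = [chi_8 = chi_9].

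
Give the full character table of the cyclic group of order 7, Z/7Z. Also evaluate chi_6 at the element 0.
Character table of Z/7Z (irreps indexed chi_0,...,chi_6 with chi_k(m) = zeta_7^(k*m), zeta_7 = exp(2*pi*i/7)):
  irrep \ class  {0} (size 1)  {1} (size 1)    {2} (size 1)    {3} (size 1)    {4} (size 1)    {5} (size 1)    {6} (size 1)  
  chi_0          1             1               1               1               1               1               1             
  chi_1          1             exp(2*I*pi/7)   exp(4*I*pi/7)   exp(6*I*pi/7)   exp(-6*I*pi/7)  exp(-4*I*pi/7)  exp(-2*I*pi/7)
  chi_2          1             exp(4*I*pi/7)   exp(-6*I*pi/7)  exp(-2*I*pi/7)  exp(2*I*pi/7)   exp(6*I*pi/7)   exp(-4*I*pi/7)
  chi_3          1             exp(6*I*pi/7)   exp(-2*I*pi/7)  exp(4*I*pi/7)   exp(-4*I*pi/7)  exp(2*I*pi/7)   exp(-6*I*pi/7)
  chi_4          1             exp(-6*I*pi/7)  exp(2*I*pi/7)   exp(-4*I*pi/7)  exp(4*I*pi/7)   exp(-2*I*pi/7)  exp(6*I*pi/7) 
  chi_5          1             exp(-4*I*pi/7)  exp(6*I*pi/7)   exp(2*I*pi/7)   exp(-2*I*pi/7)  exp(-6*I*pi/7)  exp(4*I*pi/7) 
  chi_6          1             exp(-2*I*pi/7)  exp(-4*I*pi/7)  exp(-6*I*pi/7)  exp(6*I*pi/7)   exp(4*I*pi/7)   exp(2*I*pi/7) 

Spot check: chi_6(0) = zeta_7^(6*0) = zeta_7^0 = 1.

Solution. Z/7Z is abelian, so all 7 irreducible complex representations are 1-dimensional. They are given by chi_k(m) = zeta_7^(k*m) for k = 0,...,6. Row orthogonality: sum_m chi_k(m) conj(chi_l(m)) = 7 * [k = l].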